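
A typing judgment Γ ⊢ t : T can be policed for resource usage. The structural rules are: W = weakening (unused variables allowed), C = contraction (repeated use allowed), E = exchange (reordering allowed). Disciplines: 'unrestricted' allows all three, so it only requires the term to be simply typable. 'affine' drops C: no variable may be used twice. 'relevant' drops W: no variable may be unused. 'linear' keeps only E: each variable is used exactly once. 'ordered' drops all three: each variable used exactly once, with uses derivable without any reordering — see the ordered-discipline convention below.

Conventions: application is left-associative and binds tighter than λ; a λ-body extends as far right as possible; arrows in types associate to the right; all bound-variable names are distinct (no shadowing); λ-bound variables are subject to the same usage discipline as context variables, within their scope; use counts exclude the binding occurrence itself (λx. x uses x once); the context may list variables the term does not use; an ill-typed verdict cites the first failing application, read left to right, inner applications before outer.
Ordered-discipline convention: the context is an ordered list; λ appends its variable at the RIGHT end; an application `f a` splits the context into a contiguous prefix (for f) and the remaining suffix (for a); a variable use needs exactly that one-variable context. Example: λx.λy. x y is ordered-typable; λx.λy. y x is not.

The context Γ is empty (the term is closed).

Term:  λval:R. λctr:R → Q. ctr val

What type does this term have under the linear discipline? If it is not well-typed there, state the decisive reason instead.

term : R → (R → Q) → Q
counts: val (λ-bound)=1, ctr (λ-bound)=1
left-to-right use order: ctr, val
typing: well-typed — term : R → (R → Q) → Q
all disciplines: ordered ✗ | linear ✓ | affine ✓ | relevant ✓ | unrestricted ✓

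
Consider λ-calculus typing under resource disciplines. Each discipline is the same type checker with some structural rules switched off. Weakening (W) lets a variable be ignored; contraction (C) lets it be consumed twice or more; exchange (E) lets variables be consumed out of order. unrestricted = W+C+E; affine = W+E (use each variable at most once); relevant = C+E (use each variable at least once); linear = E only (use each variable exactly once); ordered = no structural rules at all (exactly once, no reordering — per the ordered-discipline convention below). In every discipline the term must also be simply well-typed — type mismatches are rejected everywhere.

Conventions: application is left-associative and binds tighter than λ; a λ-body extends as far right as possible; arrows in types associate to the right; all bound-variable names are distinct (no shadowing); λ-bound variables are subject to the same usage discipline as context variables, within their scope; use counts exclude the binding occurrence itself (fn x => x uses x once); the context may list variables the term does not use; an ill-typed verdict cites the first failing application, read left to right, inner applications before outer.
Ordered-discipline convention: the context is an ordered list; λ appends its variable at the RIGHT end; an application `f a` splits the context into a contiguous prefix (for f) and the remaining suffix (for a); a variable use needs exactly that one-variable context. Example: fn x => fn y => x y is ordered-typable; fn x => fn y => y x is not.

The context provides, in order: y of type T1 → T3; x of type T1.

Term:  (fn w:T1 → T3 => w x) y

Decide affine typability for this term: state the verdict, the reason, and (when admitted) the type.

yes — no duplicate uses among y, x, w; term : T3
usage: y=1, x=1, w (λ-bound)=1
use order (left to right): w, x, y
typing: ✓ — T3
per-discipline verdicts: ordered ✗ | linear ✓ | affine ✓ | relevant ✓ | unrestricted ✓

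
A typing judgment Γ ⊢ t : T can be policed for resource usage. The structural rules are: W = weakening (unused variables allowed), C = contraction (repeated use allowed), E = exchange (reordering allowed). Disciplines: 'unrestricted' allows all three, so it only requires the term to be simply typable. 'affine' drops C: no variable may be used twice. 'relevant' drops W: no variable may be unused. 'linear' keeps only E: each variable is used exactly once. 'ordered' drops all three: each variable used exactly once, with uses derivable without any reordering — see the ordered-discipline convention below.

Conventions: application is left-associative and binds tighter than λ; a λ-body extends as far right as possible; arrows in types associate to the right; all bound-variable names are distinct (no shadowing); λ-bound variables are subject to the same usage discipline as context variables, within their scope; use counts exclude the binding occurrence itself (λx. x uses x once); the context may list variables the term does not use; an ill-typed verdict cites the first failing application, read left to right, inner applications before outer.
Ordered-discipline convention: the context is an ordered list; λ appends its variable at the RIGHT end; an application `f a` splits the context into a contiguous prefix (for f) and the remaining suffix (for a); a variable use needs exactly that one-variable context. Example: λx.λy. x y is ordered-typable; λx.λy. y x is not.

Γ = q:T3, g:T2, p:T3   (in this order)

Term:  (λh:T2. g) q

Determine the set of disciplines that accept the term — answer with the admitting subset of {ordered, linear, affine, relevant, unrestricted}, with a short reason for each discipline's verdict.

admitting disciplines: none
counts: q ×1, g ×1, p ×0, h [bound] ×0
use order (left to right): g, q
typing: ill-typed: an application expects T2 but receives T3
ordered ✗ (not simply typable)
linear ✗ (fails simple typing)
affine ✗ (a type mismatch blocks all five)
relevant ✗ (the type mismatch rejects it)
unrestricted ✗ (not simply typable)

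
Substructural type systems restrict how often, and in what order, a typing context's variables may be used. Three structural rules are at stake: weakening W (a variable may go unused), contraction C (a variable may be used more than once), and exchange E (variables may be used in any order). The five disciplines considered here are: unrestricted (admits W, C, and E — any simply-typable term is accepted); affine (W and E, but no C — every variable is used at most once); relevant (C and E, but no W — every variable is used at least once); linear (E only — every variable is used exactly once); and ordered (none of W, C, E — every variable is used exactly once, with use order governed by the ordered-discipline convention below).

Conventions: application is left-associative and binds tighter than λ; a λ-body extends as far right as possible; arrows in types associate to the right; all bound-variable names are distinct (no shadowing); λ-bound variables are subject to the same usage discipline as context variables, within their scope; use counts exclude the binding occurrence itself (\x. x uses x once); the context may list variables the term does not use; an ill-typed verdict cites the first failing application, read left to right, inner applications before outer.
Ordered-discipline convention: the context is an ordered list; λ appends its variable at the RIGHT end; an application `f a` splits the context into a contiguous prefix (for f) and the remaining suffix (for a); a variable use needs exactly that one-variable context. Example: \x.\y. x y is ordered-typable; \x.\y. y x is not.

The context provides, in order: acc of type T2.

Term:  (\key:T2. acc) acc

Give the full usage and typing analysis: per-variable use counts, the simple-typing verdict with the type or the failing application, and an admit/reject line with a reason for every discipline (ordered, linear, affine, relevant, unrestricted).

usage: acc: 2; key [bound]: 0
use order (left to right): acc, acc
typing: well-typed — term : T2
ordered ✗ (repeated use of acc ×2; unused: key — weakening required)
linear ✗ (repeated use of acc ×2; unused: key — weakening required)
affine ✗ (repeated use of acc ×2)
relevant ✗ (unused: key — weakening required)
unrestricted ✓ (well-typed at T2; no restrictions here)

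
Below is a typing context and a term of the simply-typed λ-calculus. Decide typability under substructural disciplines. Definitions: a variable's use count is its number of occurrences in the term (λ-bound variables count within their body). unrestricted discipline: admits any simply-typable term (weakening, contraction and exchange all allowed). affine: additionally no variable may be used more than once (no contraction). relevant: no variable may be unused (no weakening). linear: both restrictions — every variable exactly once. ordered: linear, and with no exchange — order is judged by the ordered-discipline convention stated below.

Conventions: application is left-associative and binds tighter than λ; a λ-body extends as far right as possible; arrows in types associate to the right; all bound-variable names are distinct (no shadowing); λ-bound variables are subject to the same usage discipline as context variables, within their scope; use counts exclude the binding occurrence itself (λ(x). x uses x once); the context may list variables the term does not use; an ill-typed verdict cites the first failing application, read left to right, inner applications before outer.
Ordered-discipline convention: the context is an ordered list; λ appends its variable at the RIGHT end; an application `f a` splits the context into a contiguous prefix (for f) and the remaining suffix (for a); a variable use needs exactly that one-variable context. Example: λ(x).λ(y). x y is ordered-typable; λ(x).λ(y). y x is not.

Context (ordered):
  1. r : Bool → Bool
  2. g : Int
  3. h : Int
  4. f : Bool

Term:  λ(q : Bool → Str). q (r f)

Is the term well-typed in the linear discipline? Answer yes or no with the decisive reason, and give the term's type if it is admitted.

no — needs weakening: g, h unused
use counts: r=1, g=0, h=0, f=1, q [bound]=1
left-to-right use order: q, r, f
typing: ✓ — (Bool → Str) → Str
all disciplines: ordered ✗ | linear ✗ | affine ✓ | relevant ✗ | unrestricted ✓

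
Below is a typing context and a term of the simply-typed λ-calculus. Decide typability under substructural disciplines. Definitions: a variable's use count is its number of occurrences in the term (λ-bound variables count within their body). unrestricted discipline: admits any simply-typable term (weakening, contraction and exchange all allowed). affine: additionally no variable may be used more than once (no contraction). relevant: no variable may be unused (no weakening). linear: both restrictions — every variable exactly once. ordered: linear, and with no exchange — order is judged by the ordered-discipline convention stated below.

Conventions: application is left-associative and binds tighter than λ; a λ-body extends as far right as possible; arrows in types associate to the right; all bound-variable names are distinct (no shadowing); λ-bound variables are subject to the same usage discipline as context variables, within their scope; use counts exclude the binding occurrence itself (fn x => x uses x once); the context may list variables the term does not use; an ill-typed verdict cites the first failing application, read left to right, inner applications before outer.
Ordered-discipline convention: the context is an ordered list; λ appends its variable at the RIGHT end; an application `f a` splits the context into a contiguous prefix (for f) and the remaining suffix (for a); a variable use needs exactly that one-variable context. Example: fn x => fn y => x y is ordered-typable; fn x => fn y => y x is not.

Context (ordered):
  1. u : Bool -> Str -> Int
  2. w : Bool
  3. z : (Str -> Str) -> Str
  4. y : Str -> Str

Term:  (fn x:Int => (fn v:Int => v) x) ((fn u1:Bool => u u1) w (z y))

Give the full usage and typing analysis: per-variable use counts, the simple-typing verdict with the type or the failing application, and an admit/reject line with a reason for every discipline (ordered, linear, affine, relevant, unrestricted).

variable uses: u ×1, w ×1, z ×1, y ×1, x [bound] ×1, v [bound] ×1, u1 [bound] ×1
left-to-right use order: v, x, u, u1, w, z, y
typing: well-typed — term : Int
ordered: ✓, u, w, z, y, x, v, u1: once each, no exchange needed
linear: ✓, each of u, w, z, y, x, v, u1 used exactly once
affine: ✓, at most one use each (u, w, z, y, x, v, u1)
relevant: ✓, none of u, w, z, y, x, v, u1 goes unused
unrestricted: ✓, typability at Int is all that's needed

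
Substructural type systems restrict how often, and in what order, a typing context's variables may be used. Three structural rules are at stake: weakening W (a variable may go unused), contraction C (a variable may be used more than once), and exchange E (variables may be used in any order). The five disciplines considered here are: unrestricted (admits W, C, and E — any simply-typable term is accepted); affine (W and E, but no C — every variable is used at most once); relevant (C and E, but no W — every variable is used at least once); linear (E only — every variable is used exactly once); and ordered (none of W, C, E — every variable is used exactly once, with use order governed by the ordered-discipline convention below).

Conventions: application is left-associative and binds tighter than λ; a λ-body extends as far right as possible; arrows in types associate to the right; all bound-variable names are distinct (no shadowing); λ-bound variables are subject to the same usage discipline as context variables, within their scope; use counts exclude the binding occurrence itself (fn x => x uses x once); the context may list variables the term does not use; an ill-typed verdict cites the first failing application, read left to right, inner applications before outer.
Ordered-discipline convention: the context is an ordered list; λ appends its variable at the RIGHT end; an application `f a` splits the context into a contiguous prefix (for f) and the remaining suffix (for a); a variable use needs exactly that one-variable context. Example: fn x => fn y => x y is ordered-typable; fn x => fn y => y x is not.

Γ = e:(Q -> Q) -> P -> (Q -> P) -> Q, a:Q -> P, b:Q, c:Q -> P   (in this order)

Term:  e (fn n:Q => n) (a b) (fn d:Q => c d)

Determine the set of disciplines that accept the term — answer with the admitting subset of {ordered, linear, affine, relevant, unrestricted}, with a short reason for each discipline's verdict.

admitting disciplines: ordered, linear, affine, relevant, unrestricted
variable uses: e: 1×; a: 1×; b: 1×; c: 1×; n (bound): 1×; d (bound): 1×
use order (left to right): e, n, a, b, c, d
typing: well-typed at Q
ordered: ✓, single-use (e, a, b, c, n, d), ordered derivation ok
linear: ✓, each of e, a, b, c, n, d used exactly once
affine: ✓, no duplicate uses among e, a, b, c, n, d
relevant: ✓, at least one use each (e, a, b, c, n, d)
unrestricted: ✓, well-typed at Q; no restrictions here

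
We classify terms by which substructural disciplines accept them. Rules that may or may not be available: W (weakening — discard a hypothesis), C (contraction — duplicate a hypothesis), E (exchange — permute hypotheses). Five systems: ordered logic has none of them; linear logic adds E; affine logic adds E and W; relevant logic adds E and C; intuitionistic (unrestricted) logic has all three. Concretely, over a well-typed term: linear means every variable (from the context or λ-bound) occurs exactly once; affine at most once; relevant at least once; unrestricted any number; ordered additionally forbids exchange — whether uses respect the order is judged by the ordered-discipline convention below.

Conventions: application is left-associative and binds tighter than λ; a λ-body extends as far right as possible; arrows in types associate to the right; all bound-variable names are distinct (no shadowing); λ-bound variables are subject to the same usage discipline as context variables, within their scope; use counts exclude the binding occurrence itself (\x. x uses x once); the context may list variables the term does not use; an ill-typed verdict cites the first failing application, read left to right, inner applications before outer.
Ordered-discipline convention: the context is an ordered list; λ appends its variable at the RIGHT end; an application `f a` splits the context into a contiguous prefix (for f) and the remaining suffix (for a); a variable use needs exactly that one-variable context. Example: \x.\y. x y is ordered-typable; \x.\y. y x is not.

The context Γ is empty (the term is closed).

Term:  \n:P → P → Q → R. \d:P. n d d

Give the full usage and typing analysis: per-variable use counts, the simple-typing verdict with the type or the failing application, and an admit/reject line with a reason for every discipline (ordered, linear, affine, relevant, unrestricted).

variable uses: n (λ-bound): 1×; d (λ-bound): 2×
use order (left to right): n, d, d
typing: ✓ — (P → P → Q → R) → P → Q → R
ordered ✗ (d ×2 used more than once (contraction))
linear ✗ (d ×2 used more than once (contraction))
affine ✗ (d ×2 used more than once (contraction))
relevant ✓ (n, d: all used, weakening unneeded)
unrestricted ✓ (simply typable at (P → P → Q → R) → P → Q → R; W, C, E all held)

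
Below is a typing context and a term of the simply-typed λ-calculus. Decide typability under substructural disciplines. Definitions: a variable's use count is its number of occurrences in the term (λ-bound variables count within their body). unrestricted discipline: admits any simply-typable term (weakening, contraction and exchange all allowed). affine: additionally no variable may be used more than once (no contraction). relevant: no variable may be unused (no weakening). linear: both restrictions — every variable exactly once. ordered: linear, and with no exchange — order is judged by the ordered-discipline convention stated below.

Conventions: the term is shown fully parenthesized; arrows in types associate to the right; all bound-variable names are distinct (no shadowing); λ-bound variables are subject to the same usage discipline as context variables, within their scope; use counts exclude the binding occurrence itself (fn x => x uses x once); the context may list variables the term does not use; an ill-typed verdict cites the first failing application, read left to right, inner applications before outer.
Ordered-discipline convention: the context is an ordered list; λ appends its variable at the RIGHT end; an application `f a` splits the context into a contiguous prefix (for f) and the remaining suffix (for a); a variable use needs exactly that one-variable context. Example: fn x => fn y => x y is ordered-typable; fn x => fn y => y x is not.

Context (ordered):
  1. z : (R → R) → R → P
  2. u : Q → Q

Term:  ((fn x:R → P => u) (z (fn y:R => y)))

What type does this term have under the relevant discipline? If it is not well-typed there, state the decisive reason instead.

not well-typed under relevant — unused: x — weakening required
variable uses: z=1; u=1; x (λ-bound)=0; y (λ-bound)=1
order of uses: u, z, y
typing: well-typed at Q → Q
summary: ordered ✗ | linear ✗ | affine ✓ | relevant ✗ | unrestricted ✓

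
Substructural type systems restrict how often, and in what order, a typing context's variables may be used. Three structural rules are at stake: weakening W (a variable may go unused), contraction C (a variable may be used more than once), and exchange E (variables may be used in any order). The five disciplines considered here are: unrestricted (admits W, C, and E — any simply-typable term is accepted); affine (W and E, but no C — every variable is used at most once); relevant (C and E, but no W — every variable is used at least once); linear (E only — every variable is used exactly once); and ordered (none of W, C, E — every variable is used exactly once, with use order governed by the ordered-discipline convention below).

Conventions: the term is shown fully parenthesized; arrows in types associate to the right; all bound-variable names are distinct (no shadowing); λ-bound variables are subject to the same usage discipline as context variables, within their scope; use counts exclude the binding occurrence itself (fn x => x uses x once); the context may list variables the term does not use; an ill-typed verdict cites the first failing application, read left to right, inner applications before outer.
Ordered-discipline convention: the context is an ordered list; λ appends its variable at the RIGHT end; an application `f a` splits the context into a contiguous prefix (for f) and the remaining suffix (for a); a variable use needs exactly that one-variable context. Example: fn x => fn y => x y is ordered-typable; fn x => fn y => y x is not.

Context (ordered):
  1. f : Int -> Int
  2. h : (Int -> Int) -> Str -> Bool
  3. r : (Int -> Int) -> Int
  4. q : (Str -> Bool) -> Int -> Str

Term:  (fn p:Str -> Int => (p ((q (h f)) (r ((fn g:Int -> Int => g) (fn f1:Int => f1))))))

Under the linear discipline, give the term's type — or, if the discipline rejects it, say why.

term : (Str -> Int) -> Int
counts: f: 1, h: 1, r: 1, q: 1, p (λ-bound): 1, g (λ-bound): 1, f1 (λ-bound): 1
uses in reading order: p, q, h, f, r, g, f1
typing: well-typed at (Str -> Int) -> Int
summary: ordered ✗, linear ✓, affine ✓, relevant ✓, unrestricted ✓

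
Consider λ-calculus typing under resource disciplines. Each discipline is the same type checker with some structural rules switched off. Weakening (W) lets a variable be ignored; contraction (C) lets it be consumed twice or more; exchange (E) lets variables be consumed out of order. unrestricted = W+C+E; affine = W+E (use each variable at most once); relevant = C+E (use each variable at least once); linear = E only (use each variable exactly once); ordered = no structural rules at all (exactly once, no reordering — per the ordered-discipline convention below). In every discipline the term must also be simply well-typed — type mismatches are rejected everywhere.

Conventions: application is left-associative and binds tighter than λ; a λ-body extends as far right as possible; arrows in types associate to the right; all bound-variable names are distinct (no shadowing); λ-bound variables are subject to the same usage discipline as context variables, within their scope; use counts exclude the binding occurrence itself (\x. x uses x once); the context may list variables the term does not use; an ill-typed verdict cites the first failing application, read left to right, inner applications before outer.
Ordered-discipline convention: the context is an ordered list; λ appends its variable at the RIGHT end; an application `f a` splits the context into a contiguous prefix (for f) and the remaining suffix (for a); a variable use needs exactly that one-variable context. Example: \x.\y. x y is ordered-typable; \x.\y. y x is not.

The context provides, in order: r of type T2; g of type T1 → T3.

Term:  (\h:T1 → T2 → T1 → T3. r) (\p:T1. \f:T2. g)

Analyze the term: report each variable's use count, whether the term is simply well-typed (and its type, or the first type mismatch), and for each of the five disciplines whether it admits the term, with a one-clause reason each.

use counts: r ×1; g ×1; h [bound] ×0; p [bound] ×0; f [bound] ×0
left-to-right use order: r, g
typing: well-typed at T2
ordered: ✗, needs weakening: h, p, f unused
linear: ✗, needs weakening: h, p, f unused
affine: ✓, no duplicate uses among r, g, h, p, f
relevant: ✗, needs weakening: h, p, f unused
unrestricted: ✓, type-checks (T2) and nothing is barred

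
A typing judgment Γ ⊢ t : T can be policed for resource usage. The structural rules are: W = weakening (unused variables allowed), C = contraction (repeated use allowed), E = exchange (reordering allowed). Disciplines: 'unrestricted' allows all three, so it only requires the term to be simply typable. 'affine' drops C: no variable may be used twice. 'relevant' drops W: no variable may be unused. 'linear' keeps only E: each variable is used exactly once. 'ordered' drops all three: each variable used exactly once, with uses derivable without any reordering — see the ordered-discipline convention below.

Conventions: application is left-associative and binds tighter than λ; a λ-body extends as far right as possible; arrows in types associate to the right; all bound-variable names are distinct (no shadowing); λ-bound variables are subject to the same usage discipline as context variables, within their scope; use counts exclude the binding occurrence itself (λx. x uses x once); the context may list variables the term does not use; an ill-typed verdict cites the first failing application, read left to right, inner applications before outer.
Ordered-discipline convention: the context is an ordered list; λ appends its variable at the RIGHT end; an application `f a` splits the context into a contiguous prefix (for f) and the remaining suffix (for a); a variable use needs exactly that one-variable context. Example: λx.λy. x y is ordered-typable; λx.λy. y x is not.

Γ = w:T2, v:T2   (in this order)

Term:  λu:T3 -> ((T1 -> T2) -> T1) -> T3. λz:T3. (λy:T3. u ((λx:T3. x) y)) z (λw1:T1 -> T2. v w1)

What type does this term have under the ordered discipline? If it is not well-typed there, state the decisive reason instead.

not well-typed under ordered — the type mismatch rejects it
variable uses: w=0; v=1; u [bound]=1; z [bound]=1; y [bound]=1; x [bound]=1; w1 [bound]=1
left-to-right use order: u, x, y, z, v, w1
typing: ill-typed: non-function type T2 applied to an argument
all disciplines: ordered ✗ · linear ✗ · affine ✗ · relevant ✗ · unrestricted ✗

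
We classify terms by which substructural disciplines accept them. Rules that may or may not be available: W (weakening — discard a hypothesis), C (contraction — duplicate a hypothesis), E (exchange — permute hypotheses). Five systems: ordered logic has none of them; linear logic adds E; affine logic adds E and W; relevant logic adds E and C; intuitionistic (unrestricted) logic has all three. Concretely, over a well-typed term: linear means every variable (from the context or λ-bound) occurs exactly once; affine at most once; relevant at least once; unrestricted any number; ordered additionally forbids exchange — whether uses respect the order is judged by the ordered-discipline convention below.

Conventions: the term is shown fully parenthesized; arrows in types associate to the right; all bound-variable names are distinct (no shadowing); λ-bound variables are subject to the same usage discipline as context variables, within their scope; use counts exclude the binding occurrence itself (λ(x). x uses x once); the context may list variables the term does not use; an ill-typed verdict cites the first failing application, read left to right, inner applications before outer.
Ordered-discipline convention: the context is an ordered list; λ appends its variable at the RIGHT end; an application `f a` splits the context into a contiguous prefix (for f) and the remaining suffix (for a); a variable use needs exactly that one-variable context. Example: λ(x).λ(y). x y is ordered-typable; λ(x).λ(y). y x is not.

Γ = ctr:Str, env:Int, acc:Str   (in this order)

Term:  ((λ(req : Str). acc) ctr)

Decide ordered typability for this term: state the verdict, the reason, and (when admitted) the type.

no — needs weakening: env, req unused
counts: ctr ×1, env ×0, acc ×1, req (bound) ×0
use order (left to right): acc, ctr
typing: ✓ — Str
across the five disciplines: ordered ✗ · linear ✗ · affine ✓ · relevant ✗ · unrestricted ✓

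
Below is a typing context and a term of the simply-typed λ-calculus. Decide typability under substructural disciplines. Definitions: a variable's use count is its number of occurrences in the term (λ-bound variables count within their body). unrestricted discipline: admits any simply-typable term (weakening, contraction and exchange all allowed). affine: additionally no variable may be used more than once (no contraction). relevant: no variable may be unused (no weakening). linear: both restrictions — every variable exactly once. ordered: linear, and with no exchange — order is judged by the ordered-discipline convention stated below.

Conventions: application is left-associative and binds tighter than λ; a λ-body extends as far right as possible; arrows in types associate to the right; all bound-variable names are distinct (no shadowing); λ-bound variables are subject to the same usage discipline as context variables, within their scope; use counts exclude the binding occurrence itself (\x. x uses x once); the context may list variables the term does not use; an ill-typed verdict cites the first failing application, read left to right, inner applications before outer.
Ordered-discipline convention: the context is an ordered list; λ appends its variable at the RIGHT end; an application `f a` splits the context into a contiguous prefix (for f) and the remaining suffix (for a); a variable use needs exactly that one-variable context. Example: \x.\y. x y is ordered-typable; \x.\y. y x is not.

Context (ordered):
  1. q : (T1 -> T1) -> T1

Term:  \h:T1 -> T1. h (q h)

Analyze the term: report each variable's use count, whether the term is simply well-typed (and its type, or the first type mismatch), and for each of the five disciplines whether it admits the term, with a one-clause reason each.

counts: q ×1; h (λ-bound) ×2
left-to-right use order: h, q, h
typing: well-typed at (T1 -> T1) -> T1
ordered: ✗, h ×2 used more than once (contraction)
linear: ✗, h ×2 used more than once (contraction)
affine: ✗, h ×2 used more than once (contraction)
relevant: ✓, none of q, h goes unused
unrestricted: ✓, well-typed at (T1 -> T1) -> T1; no restrictions here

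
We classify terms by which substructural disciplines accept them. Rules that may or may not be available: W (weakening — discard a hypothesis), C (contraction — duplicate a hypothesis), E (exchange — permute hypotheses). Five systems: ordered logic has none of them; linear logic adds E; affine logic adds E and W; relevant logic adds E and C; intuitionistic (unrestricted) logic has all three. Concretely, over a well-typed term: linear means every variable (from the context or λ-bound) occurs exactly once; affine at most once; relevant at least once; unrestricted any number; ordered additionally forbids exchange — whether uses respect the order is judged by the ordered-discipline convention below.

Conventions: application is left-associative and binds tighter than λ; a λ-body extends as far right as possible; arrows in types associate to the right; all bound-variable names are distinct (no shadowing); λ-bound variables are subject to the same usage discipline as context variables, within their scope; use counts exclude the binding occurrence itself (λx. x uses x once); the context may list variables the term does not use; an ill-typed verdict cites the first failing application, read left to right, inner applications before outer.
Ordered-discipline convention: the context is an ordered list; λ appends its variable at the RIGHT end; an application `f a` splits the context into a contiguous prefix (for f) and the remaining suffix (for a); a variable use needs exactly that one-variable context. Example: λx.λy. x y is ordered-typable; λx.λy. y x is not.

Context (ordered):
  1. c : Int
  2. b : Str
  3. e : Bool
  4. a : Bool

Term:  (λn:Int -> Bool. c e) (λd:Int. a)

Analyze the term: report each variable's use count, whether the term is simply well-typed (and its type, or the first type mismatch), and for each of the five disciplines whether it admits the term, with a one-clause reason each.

usage: c: 1×; b: 0×; e: 1×; a: 1×; n (λ-bound): 0×; d (λ-bound): 0×
use order (left to right): c, e, a
typing: ill-typed: applying a non-function (Int)
ordered ✗ (not simply typable)
linear ✗ (fails simple typing)
affine ✗ (a type mismatch blocks all five)
relevant ✗ (the type mismatch rejects it)
unrestricted ✗ (not simply typable)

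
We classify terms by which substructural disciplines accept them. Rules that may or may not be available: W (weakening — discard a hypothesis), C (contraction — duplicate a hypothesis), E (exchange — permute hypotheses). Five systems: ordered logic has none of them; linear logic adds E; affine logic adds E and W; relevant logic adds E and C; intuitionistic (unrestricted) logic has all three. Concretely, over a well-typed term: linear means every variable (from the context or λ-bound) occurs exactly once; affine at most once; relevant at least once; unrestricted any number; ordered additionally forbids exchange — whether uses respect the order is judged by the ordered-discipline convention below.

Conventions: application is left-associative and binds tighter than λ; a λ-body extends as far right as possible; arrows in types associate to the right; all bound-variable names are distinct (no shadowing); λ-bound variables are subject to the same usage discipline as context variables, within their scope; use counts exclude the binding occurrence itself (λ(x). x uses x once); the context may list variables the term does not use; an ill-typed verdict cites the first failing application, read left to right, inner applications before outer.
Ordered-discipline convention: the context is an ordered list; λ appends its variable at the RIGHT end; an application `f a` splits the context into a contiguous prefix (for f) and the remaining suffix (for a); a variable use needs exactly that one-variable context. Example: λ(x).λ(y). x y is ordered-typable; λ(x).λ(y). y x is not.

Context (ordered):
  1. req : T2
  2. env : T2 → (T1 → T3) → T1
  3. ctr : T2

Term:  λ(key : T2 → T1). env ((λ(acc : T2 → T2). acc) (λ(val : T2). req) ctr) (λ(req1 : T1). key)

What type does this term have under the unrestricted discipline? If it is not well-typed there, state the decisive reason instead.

not well-typed under unrestricted — a type mismatch blocks all five
variable uses: req ×1; env ×1; ctr ×1; key (λ-bound) ×1; acc (λ-bound) ×1; val (λ-bound) ×0; req1 (λ-bound) ×0
use order (left to right): env, acc, req, ctr, key
typing: ill-typed: an application expects T1 → T3 but receives T1 → T2 → T1
per-discipline verdicts: ordered ✗; linear ✗; affine ✗; relevant ✗; unrestricted ✗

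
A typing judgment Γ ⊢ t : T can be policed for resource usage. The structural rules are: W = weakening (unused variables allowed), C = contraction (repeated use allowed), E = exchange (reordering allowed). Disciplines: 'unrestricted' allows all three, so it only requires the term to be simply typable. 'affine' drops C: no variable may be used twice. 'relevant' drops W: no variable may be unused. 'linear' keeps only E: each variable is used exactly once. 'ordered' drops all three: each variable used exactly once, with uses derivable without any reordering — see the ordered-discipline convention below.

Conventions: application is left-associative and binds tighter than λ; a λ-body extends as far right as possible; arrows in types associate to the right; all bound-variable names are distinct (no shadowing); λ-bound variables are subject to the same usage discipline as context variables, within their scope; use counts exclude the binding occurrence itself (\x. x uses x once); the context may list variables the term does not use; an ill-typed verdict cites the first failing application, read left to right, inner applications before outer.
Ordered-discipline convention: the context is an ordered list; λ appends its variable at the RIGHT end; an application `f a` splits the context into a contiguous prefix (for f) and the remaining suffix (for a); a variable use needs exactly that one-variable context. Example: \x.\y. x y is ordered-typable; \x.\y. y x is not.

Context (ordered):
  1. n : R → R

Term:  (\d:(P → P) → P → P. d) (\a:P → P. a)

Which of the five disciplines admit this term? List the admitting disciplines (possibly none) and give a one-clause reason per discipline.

accepted by: affine, unrestricted
use counts: n: 0×; d [bound]: 1×; a [bound]: 1×
uses in reading order: d, a
typing: well-typed — term : (P → P) → P → P
ordered: ✗ — n left unused
linear: ✗ — n left unused
affine: ✓ — no duplicate uses among n, d, a
relevant: ✗ — n left unused
unrestricted: ✓ — type-checks ((P → P) → P → P) and nothing is barred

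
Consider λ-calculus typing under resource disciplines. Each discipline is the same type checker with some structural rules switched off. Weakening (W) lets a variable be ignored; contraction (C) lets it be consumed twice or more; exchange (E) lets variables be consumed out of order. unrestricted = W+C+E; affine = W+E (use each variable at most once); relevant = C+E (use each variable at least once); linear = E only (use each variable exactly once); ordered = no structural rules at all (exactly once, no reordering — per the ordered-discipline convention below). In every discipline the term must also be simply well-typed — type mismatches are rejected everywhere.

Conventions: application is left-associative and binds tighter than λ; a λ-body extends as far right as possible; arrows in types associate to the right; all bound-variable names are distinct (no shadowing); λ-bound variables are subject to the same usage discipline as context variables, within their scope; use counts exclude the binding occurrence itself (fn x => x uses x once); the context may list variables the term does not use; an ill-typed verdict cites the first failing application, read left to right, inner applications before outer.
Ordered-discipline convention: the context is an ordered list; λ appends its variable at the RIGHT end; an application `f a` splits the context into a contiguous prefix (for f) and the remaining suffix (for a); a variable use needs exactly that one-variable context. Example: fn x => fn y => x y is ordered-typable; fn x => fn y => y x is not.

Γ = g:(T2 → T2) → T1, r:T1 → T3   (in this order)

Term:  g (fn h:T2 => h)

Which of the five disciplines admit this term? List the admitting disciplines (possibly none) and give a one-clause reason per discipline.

admitting disciplines: affine, unrestricted
counts: g: 1×; r: 0×; h (bound): 1×
left-to-right use order: g, h
typing: well-typed at T1
ordered: ✗, unused: r — weakening required
linear: ✗, unused: r — weakening required
affine: ✓, at most one use each (g, r, h)
relevant: ✗, unused: r — weakening required
unrestricted: ✓, typability at T1 is all that's needed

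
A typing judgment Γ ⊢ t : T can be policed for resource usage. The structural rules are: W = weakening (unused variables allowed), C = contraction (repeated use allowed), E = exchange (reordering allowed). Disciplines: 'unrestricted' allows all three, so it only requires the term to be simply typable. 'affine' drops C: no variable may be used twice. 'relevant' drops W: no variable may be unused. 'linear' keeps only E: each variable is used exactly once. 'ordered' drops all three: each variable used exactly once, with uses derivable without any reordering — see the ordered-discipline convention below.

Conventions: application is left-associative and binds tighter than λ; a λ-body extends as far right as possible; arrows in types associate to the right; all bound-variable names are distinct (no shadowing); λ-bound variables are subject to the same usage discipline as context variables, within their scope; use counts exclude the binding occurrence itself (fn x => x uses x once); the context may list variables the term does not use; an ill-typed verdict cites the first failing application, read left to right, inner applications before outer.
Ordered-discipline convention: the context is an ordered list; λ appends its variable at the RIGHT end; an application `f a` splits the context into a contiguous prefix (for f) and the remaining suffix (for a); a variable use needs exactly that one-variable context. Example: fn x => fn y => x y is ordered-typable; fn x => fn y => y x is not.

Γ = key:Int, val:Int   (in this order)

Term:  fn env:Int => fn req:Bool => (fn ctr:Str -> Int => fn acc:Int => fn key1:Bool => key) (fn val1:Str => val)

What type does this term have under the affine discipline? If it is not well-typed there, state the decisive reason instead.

term : Int -> Bool -> Int -> Bool -> Int
use counts: key=1; val=1; env [bound]=0; req [bound]=0; ctr [bound]=0; acc [bound]=0; key1 [bound]=0; val1 [bound]=0
uses in reading order: key, val
typing: well-typed — term : Int -> Bool -> Int -> Bool -> Int
across the five disciplines: ordered ✗ | linear ✗ | affine ✓ | relevant ✗ | unrestricted ✓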